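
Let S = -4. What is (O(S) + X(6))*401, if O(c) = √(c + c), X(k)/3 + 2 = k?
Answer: 4812 + 802*I*√2 ≈ 4812.0 + 1134.2*I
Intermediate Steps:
X(k) = -6 + 3*k
O(c) = √2*√c (O(c) = √(2*c) = √2*√c)
(O(S) + X(6))*401 = (√2*√(-4) + (-6 + 3*6))*401 = (√2*(2*I) + (-6 + 18))*401 = (2*I*√2 + 12)*401 = (12 + 2*I*√2)*401 = 4812 + 802*I*√2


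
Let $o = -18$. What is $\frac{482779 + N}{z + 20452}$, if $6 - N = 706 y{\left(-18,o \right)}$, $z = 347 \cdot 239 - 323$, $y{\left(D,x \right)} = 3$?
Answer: $\frac{480667}{103062} \approx 4.6639$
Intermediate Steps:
$z = 82610$ ($z = 82933 - 323 = 82610$)
$N = -2112$ ($N = 6 - 706 \cdot 3 = 6 - 2118 = -2112$)
$\frac{482779 + N}{z + 20452} = \frac{482779 - 2112}{82610 + 20452} = \frac{480667}{103062}$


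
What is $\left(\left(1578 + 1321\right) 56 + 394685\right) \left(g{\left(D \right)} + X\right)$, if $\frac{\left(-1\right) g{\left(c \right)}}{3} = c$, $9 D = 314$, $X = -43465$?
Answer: $- \frac{72808703561}{3} \approx -2.427 \cdot 10^{10}$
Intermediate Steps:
$D = \frac{314}{9}$ ($D = \frac{1}{9} \cdot 314 = \frac{314}{9} \approx 34.889$)
$g{\left(c \right)} = - 3 c$
$\left(\left(1578 + 1321\right) 56 + 394685\right) \left(g{\left(D \right)} + X\right) = \left(\left(1578 + 1321\right) 56 + 394685\right) \left(\left(-3\right) \frac{314}{9} - 43465\right) = \left(2899 \cdot 56 + 394685\right) \left(- \frac{314}{3} - 43465\right) = \left(162344 + 394685\right) \left(- \frac{130709}{3}\right) = 557029 \left(- \frac{130709}{3}\right) = - \frac{72808703561}{3}$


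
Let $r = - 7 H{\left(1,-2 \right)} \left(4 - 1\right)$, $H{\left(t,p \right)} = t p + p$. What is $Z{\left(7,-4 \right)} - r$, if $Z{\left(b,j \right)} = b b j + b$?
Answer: $-273$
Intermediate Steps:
$Z{\left(b,j \right)} = b + j b^{2}$ ($Z{\left(b,j \right)} = b^{2} j + b = j b^{2} + b = b + j b^{2}$)
$H{\left(t,p \right)} = p + p t$ ($H{\left(t,p \right)} = p t + p = p + p t$)
$r = 84$ ($r = - 7 \left(- 2 \left(1 + 1\right)\right) \left(4 - 1\right) = - 7 \left(\left(-2\right) 2\right) 3 = \left(-7\right) \left(-4\right) 3 = 28 \cdot 3 = 84$)
$Z{\left(7,-4 \right)} - r = 7 \left(1 + 7 \left(-4\right)\right) - 84 = 7 \left(1 - 28\right) - 84 = 7 \left(-27\right) - 84 = -189 - 84 = -273$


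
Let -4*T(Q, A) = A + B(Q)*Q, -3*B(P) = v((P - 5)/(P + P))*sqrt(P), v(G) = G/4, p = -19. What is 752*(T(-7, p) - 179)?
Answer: -131036 - 94*I*sqrt(7) ≈ -1.3104e+5 - 248.7*I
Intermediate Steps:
v(G) = G/4 (v(G) = G*(1/4) = G/4)
B(P) = -(-5 + P)/(24*sqrt(P)) (B(P) = -((P - 5)/(P + P))/4*sqrt(P)/3 = -((-5 + P)/((2*P)))/4*sqrt(P)/3 = -((-5 + P)*(1/(2*P)))/4*sqrt(P)/3 = -((-5 + P)/(2*P))/4*sqrt(P)/3 = -(-5 + P)/(8*P)*sqrt(P)/3 = -(-5 + P)/(24*sqrt(P)))
T(Q, A) = -A/4 - sqrt(Q)*(5 - Q)/96 (T(Q, A) = -(A + ((5 - Q)/(24*sqrt(Q)))*Q)/4 = -(A + sqrt(Q)*(5 - Q)/24)/4 = -A/4 - sqrt(Q)*(5 - Q)/96)
752*(T(-7, p) - 179) = 752*((-1/4*(-19) + sqrt(-7)*(-5 - 7)/96) - 179) = 752*((19/4 + (1/96)*(I*sqrt(7))*(-12)) - 179) = 752*((19/4 - I*sqrt(7)/8) - 179) = 752*(-697/4 - I*sqrt(7)/8) = -131036 - 94*I*sqrt(7)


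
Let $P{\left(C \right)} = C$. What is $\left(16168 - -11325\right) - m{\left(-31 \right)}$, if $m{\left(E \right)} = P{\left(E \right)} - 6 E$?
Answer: $27338$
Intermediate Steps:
$m{\left(E \right)} = - 5 E$ ($m{\left(E \right)} = E - 6 E = - 5 E$)
$\left(16168 - -11325\right) - m{\left(-31 \right)} = \left(16168 - -11325\right) - \left(-5\right) \left(-31\right) = \left(16168 + 11325\right) - 155 = 27493 - 155 = 27338$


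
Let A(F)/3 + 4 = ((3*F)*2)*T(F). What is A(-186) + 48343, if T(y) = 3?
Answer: 38287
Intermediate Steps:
A(F) = -12 + 54*F (A(F) = -12 + 3*(((3*F)*2)*3) = -12 + 3*((6*F)*3) = -12 + 3*(18*F) = -12 + 54*F)
A(-186) + 48343 = (-12 + 54*(-186)) + 48343 = (-12 - 10044) + 48343 = -10056 + 48343 = 38287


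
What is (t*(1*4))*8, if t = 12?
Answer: 384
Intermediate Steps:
(t*(1*4))*8 = (12*(1*4))*8 = (12*4)*8 = 48*8 = 384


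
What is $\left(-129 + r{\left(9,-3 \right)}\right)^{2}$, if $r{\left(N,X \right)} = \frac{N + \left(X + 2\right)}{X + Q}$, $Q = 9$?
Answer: $\frac{146689}{9} \approx 16299.0$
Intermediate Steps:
$r{\left(N,X \right)} = \frac{2 + N + X}{9 + X}$ ($r{\left(N,X \right)} = \frac{N + \left(X + 2\right)}{X + 9} = \frac{N + \left(2 + X\right)}{9 + X} = \frac{2 + N + X}{9 + X}$)
$\left(-129 + r{\left(9,-3 \right)}\right)^{2} = \left(-129 + \frac{2 + 9 - 3}{9 - 3}\right)^{2} = \left(-129 + \frac{1}{6} \cdot 8\right)^{2} = \left(-129 + \frac{4}{3}\right)^{2} = \left(- \frac{383}{3}\right)^{2} = \frac{146689}{9}$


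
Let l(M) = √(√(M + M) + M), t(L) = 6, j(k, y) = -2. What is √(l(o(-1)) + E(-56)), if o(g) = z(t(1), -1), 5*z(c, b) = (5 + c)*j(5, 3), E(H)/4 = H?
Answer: √(-5600 + 5*√10*√(-11 + I*√55))/5 ≈ 0.073708 + 14.944*I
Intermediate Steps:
E(H) = 4*H
z(c, b) = -2 - 2*c/5 (z(c, b) = ((5 + c)*(-2))/5 = (-10 - 2*c)/5 = -2 - 2*c/5)
o(g) = -22/5 (o(g) = -2 - ⅖*6 = -2 - 12/5 = -22/5)
l(M) = √(M + √2*√M) (l(M) = √(√(2*M) + M) = √(√2*√M + M) = √(M + √2*√M))
√(l(o(-1)) + E(-56)) = √(√(-22/5 + √2*√(-22/5)) + 4*(-56)) = √(√(-22/5 + √2*(I*√110/5)) - 224) = √(√(-22/5 + 2*I*√55/5) - 224) = √(-224 + √(-22/5 + 2*I*√55/5))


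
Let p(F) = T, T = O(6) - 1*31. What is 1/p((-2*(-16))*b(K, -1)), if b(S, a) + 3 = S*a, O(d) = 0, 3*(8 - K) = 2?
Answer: -1/31 ≈ -0.032258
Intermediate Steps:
K = 22/3 (K = 8 - ⅓*2 = 8 - ⅔ = 22/3 ≈ 7.3333)
b(S, a) = -3 + S*a
T = -31 (T = 0 - 1*31 = 0 - 31 = -31)
p(F) = -31
1/p((-2*(-16))*b(K, -1)) = 1/(-31) = -1/31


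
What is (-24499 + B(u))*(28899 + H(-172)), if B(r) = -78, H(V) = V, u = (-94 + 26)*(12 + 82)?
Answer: -706023479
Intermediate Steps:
u = -6392 (u = -68*94 = -6392)
(-24499 + B(u))*(28899 + H(-172)) = (-24499 - 78)*(28899 - 172) = -24577*28727 = -706023479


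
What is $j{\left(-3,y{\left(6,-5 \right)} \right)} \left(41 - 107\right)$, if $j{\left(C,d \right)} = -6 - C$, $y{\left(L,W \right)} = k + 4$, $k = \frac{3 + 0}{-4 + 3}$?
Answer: $198$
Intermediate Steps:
$k = -3$ ($k = \frac{3}{-1} = 3 \left(-1\right) = -3$)
$y{\left(L,W \right)} = 1$ ($y{\left(L,W \right)} = -3 + 4 = 1$)
$j{\left(-3,y{\left(6,-5 \right)} \right)} \left(41 - 107\right) = \left(-6 - -3\right) \left(41 - 107\right) = \left(-6 + 3\right) \left(-66\right) = \left(-3\right) \left(-66\right) = 198$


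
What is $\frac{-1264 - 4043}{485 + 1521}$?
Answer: $- \frac{5307}{2006} \approx -2.6456$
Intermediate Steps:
$\frac{-1264 - 4043}{485 + 1521} = - \frac{5307}{2006}$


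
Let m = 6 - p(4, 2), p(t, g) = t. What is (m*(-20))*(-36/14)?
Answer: 720/7 ≈ 102.86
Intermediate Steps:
m = 2 (m = 6 - 1*4 = 6 - 4 = 2)
(m*(-20))*(-36/14) = (2*(-20))*(-36/14) = -(-1440)/14 = -40*(-18/7) = 720/7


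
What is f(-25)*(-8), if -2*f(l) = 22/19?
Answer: 88/19 ≈ 4.6316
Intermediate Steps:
f(l) = -11/19
f(-25)*(-8) = -11/19*(-8) = 88/19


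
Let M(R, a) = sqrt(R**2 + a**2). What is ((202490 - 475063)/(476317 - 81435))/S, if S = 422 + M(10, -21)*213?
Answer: 357223/29881708145 - 360609*sqrt(541)/59763416290 ≈ -0.00012839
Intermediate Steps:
S = 422 + 213*sqrt(541) (S = 422 + sqrt(10**2 + (-21)**2)*213 = 422 + sqrt(100 + 441)*213 = 422 + sqrt(541)*213 = 422 + 213*sqrt(541) ≈ 5376.3)
((202490 - 475063)/(476317 - 81435))/S = ((202490 - 475063)/(476317 - 81435))/(422 + 213*sqrt(541)) = (-272573/394882)/(422 + 213*sqrt(541)) = (-272573*1/394882)/(422 + 213*sqrt(541)) = -272573/(394882*(422 + 213*sqrt(541)))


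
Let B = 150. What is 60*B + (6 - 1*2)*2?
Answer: 9008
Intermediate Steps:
60*B + (6 - 1*2)*2 = 60*150 + (6 - 1*2)*2 = 9000 + (6 - 2)*2 = 9000 + 4*2 = 9000 + 8 = 9008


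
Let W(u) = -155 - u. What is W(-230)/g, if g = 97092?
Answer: 25/32364 ≈ 0.00077246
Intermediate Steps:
W(-230)/g = (-155 - 1*(-230))/97092 = (-155 + 230)*(1/97092) = 75*(1/97092) = 25/32364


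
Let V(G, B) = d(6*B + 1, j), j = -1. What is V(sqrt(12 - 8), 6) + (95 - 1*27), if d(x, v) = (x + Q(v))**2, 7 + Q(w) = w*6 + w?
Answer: 597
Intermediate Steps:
Q(w) = -7 + 7*w (Q(w) = -7 + (w*6 + w) = -7 + (6*w + w) = -7 + 7*w)
d(x, v) = (-7 + x + 7*v)**2 (d(x, v) = (x + (-7 + 7*v))**2 = (-7 + x + 7*v)**2)
V(G, B) = (-13 + 6*B)**2 (V(G, B) = (-7 + (6*B + 1) + 7*(-1))**2 = (-7 + (1 + 6*B) - 7)**2 = (-13 + 6*B)**2)
V(sqrt(12 - 8), 6) + (95 - 1*27) = (-13 + 6*6)**2 + (95 - 1*27) = (-13 + 36)**2 + (95 - 27) = 23**2 + 68 = 529 + 68 = 597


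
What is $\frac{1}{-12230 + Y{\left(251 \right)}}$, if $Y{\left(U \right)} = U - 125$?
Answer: $- \frac{1}{12104} \approx -8.2617 \cdot 10^{-5}$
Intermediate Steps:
$Y{\left(U \right)} = -125 + U$
$\frac{1}{-12230 + Y{\left(251 \right)}} = \frac{1}{-12230 + \left(-125 + 251\right)} = \frac{1}{-12230 + 126} = \frac{1}{-12104} = - \frac{1}{12104}$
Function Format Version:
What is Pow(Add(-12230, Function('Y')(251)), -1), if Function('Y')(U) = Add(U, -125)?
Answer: Rational(-1, 12104) ≈ -8.2617e-5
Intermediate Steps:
Function('Y')(U) = Add(-125, U)
Pow(Add(-12230, Function('Y')(251)), -1) = Pow(Add(-12230, Add(-125, 251)), -1) = Pow(Add(-12230, 126), -1) = Pow(-12104, -1) = Rational(-1, 12104)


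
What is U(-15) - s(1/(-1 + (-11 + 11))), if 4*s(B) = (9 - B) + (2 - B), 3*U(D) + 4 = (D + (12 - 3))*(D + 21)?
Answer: -199/12 ≈ -16.583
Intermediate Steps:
U(D) = -4/3 + (9 + D)*(21 + D)/3 (U(D) = -4/3 + ((D + (12 - 3))*(D + 21))/3 = -4/3 + ((D + 9)*(21 + D))/3 = -4/3 + ((9 + D)*(21 + D))/3 = -4/3 + (9 + D)*(21 + D)/3)
s(B) = 11/4 - B/2 (s(B) = ((9 - B) + (2 - B))/4 = (11 - 2*B)/4 = 11/4 - B/2)
U(-15) - s(1/(-1 + (-11 + 11))) = (185/3 + 10*(-15) + (⅓)*(-15)²) - (11/4 - 1/(2*(-1 + (-11 + 11)))) = (185/3 - 150 + (⅓)*225) - (11/4 - 1/(2*(-1 + 0))) = (185/3 - 150 + 75) - (11/4 - ½/(-1)) = -40/3 - (11/4 - ½*(-1)) = -40/3 - (11/4 + ½) = -40/3 - 1*13/4 = -40/3 - 13/4 = -199/12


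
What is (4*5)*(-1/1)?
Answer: -20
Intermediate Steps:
(4*5)*(-1/1) = 20*(-1*1) = 20*(-1) = -20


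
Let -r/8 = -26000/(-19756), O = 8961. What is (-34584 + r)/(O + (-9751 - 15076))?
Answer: 85431188/39181087 ≈ 2.1804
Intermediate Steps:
r = -52000/4939 (r = -(-208000)/(-19756) = -(-208000)*(-1)/19756 = -8*6500/4939 = -52000/4939 ≈ -10.528)
(-34584 + r)/(O + (-9751 - 15076)) = (-34584 - 52000/4939)/(8961 + (-9751 - 15076)) = -170862376/(4939*(8961 - 24827)) = -170862376/4939/(-15866) = -170862376/4939*(-1/15866) = 85431188/39181087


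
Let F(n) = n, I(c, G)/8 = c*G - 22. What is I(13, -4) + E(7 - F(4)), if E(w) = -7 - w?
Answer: -602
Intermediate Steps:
I(c, G) = -176 + 8*G*c (I(c, G) = 8*(c*G - 22) = 8*(G*c - 22) = 8*(-22 + G*c) = -176 + 8*G*c)
I(13, -4) + E(7 - F(4)) = (-176 + 8*(-4)*13) + (-7 - (7 - 1*4)) = (-176 - 416) + (-7 - (7 - 4)) = -592 + (-7 - 1*3) = -592 + (-7 - 3) = -592 - 10 = -602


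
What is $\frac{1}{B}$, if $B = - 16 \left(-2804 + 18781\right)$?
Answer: $- \frac{1}{255632} \approx -3.9119 \cdot 10^{-6}$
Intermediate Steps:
$B = -255632$ ($B = \left(-16\right) 15977 = -255632$)
$\frac{1}{B} = \frac{1}{-255632} = - \frac{1}{255632}$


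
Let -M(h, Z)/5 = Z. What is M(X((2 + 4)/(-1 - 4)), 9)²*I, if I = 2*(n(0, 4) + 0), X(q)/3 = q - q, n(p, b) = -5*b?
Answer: -81000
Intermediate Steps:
X(q) = 0 (X(q) = 3*(q - q) = 3*0 = 0)
I = -40 (I = 2*(-5*4 + 0) = 2*(-20 + 0) = 2*(-20) = -40)
M(h, Z) = -5*Z
M(X((2 + 4)/(-1 - 4)), 9)²*I = (-5*9)²*(-40) = (-45)²*(-40) = 2025*(-40) = -81000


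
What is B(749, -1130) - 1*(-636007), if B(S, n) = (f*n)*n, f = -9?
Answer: -10856093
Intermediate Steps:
B(S, n) = -9*n**2 (B(S, n) = (-9*n)*n = -9*n**2)
B(749, -1130) - 1*(-636007) = -9*(-1130)**2 - 1*(-636007) = -9*1276900 + 636007 = -11492100 + 636007 = -10856093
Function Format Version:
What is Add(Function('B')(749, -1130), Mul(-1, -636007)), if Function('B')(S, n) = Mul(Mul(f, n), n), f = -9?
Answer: -10856093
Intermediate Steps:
Function('B')(S, n) = Mul(-9, Pow(n, 2)) (Function('B')(S, n) = Mul(Mul(-9, n), n) = Mul(-9, Pow(n, 2)))
Add(Function('B')(749, -1130), Mul(-1, -636007)) = Add(Mul(-9, Pow(-1130, 2)), Mul(-1, -636007)) = Add(Mul(-9, 1276900), 636007) = Add(-11492100, 636007) = -10856093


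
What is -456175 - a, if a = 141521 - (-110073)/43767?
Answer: -8719823635/14589 ≈ -5.9770e+5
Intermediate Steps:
a = 2064686560/14589 (a = 141521 - (-110073)/43767 = 141521 - 1*(-36691/14589) = 141521 + 36691/14589 = 2064686560/14589 ≈ 1.4152e+5)
-456175 - a = -456175 - 1*2064686560/14589 = -456175 - 2064686560/14589 = -8719823635/14589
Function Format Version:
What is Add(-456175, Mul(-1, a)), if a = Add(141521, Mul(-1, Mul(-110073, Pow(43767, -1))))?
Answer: Rational(-8719823635, 14589) ≈ -5.9770e+5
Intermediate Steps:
a = Rational(2064686560, 14589) (a = Add(141521, Mul(-1, Mul(-110073, Rational(1, 43767)))) = Add(141521, Mul(-1, Rational(-36691, 14589))) = Add(141521, Rational(36691, 14589)) = Rational(2064686560, 14589) ≈ 1.4152e+5)
Add(-456175, Mul(-1, a)) = Add(-456175, Mul(-1, Rational(2064686560, 14589))) = Add(-456175, Rational(-2064686560, 14589)) = Rational(-8719823635, 14589)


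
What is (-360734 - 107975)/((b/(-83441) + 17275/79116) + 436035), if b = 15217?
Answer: -3094190973380604/2878493206686563 ≈ -1.0749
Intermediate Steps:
(-360734 - 107975)/((b/(-83441) + 17275/79116) + 436035) = (-360734 - 107975)/((15217/(-83441) + 17275/79116) + 436035) = -468709/((15217*(-1/83441) + 17275*(1/79116)) + 436035) = -468709/((-15217/83441 + 17275/79116) + 436035) = -468709/(237535103/6601518156 + 436035) = -468709/2878493206686563/6601518156 = -468709*6601518156/2878493206686563 = -3094190973380604/2878493206686563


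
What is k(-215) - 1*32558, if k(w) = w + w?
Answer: -32988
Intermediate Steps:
k(w) = 2*w
k(-215) - 1*32558 = 2*(-215) - 1*32558 = -430 - 32558 = -32988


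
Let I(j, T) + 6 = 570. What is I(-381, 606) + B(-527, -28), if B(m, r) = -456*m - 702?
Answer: 240174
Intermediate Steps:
I(j, T) = 564 (I(j, T) = -6 + 570 = 564)
B(m, r) = -702 - 456*m
I(-381, 606) + B(-527, -28) = 564 + (-702 - 456*(-527)) = 564 + (-702 + 240312) = 564 + 239610 = 240174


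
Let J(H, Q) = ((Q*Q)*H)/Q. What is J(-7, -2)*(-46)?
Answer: -644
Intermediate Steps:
J(H, Q) = H*Q (J(H, Q) = (Q²*H)/Q = (H*Q²)/Q = H*Q)
J(-7, -2)*(-46) = -7*(-2)*(-46) = 14*(-46) = -644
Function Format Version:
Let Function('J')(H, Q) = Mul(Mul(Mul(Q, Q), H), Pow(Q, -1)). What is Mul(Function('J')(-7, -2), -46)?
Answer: -644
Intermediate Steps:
Function('J')(H, Q) = Mul(H, Q) (Function('J')(H, Q) = Mul(Mul(Pow(Q, 2), H), Pow(Q, -1)) = Mul(Mul(H, Pow(Q, 2)), Pow(Q, -1)) = Mul(H, Q))
Mul(Function('J')(-7, -2), -46) = Mul(Mul(-7, -2), -46) = Mul(14, -46) = -644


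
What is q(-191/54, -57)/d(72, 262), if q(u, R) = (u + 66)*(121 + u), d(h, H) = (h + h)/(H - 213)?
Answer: 1048352011/419904 ≈ 2496.6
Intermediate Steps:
d(h, H) = 2*h/(-213 + H) (d(h, H) = (2*h)/(-213 + H) = 2*h/(-213 + H))
q(u, R) = (66 + u)*(121 + u)
q(-191/54, -57)/d(72, 262) = (7986 + (-191/54)**2 + 187*(-191/54))/((2*72/(-213 + 262))) = (7986 + (-191*1/54)**2 + 187*(-191*1/54))/((2*72/49)) = (7986 + (-191/54)**2 + 187*(-191/54))/((2*72*(1/49))) = (7986 + 36481/2916 - 35717/54)/(144/49) = (21394939/2916)*(49/144) = 1048352011/419904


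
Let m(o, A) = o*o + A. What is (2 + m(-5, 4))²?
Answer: 961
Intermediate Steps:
m(o, A) = A + o² (m(o, A) = o² + A = A + o²)
(2 + m(-5, 4))² = (2 + (4 + (-5)²))² = (2 + (4 + 25))² = (2 + 29)² = 31² = 961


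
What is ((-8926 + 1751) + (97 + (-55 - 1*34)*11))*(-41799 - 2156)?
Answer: 354145435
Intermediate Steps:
((-8926 + 1751) + (97 + (-55 - 1*34)*11))*(-41799 - 2156) = (-7175 + (97 + (-55 - 34)*11))*(-43955) = (-7175 + (97 - 89*11))*(-43955) = (-7175 + (97 - 979))*(-43955) = (-7175 - 882)*(-43955) = -8057*(-43955) = 354145435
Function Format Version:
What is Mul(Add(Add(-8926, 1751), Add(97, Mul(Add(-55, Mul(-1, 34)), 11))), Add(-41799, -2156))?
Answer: 354145435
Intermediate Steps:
Mul(Add(Add(-8926, 1751), Add(97, Mul(Add(-55, Mul(-1, 34)), 11))), Add(-41799, -2156)) = Mul(Add(-7175, Add(97, Mul(Add(-55, -34), 11))), -43955) = Mul(Add(-7175, Add(97, Mul(-89, 11))), -43955) = Mul(Add(-7175, Add(97, -979)), -43955) = Mul(Add(-7175, -882), -43955) = Mul(-8057, -43955) = 354145435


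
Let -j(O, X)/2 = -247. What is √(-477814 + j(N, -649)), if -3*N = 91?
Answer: 2*I*√119330 ≈ 690.88*I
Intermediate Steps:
N = -91/3 (N = -⅓*91 = -91/3 ≈ -30.333)
j(O, X) = 494 (j(O, X) = -2*(-247) = 494)
√(-477814 + j(N, -649)) = √(-477814 + 494) = √(-477320) = 2*I*√119330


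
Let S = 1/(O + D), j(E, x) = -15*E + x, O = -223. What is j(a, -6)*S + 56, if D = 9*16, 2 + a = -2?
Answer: 4370/79 ≈ 55.316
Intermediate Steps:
a = -4 (a = -2 - 2 = -4)
D = 144
j(E, x) = x - 15*E
S = -1/79 (S = 1/(-223 + 144) = 1/(-79) = -1/79 ≈ -0.012658)
j(a, -6)*S + 56 = (-6 - 15*(-4))*(-1/79) + 56 = (-6 + 60)*(-1/79) + 56 = 54*(-1/79) + 56 = -54/79 + 56 = 4370/79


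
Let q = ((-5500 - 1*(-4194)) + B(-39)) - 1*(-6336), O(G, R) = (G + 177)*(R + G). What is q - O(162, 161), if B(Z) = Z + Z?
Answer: -104545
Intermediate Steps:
B(Z) = 2*Z
O(G, R) = (177 + G)*(G + R)
q = 4952 (q = ((-5500 - 1*(-4194)) + 2*(-39)) - 1*(-6336) = ((-5500 + 4194) - 78) + 6336 = (-1306 - 78) + 6336 = -1384 + 6336 = 4952)
q - O(162, 161) = 4952 - (162² + 177*162 + 177*161 + 162*161) = 4952 - (26244 + 28674 + 28497 + 26082) = 4952 - 1*109497 = 4952 - 109497 = -104545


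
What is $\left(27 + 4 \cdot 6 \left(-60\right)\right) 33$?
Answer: $-46629$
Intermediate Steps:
$\left(27 + 4 \cdot 6 \left(-60\right)\right) 33 = \left(27 + 24 \left(-60\right)\right) 33 = \left(27 - 1440\right) 33 = \left(-1413\right) 33 = -46629$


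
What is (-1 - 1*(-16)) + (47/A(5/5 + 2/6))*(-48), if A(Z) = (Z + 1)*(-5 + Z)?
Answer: 21459/77 ≈ 278.69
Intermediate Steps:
A(Z) = (1 + Z)*(-5 + Z)
(-1 - 1*(-16)) + (47/A(5/5 + 2/6))*(-48) = (-1 - 1*(-16)) + (47/(-5 + (5/5 + 2/6)² - 4*(5/5 + 2/6)))*(-48) = (-1 + 16) + (47/(-5 + (5*(⅕) + 2*(⅙))² - 4*(5*(⅕) + 2*(⅙))))*(-48) = 15 + (47/(-5 + (1 + ⅓)² - 4*(1 + ⅓)))*(-48) = 15 + (47/(-5 + (4/3)² - 4*4/3))*(-48) = 15 + (47/(-5 + 16/9 - 16/3))*(-48) = 15 + (47/(-77/9))*(-48) = 15 + (47*(-9/77))*(-48) = 15 - 423/77*(-48) = 15 + 20304/77 = 21459/77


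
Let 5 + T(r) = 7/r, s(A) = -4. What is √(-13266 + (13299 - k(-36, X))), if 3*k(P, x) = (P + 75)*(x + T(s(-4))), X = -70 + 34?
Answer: √2355/2 ≈ 24.264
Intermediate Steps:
X = -36
T(r) = -5 + 7/r
k(P, x) = (75 + P)*(-27/4 + x)/3 (k(P, x) = ((P + 75)*(x + (-5 + 7/(-4))))/3 = ((75 + P)*(x + (-5 + 7*(-¼))))/3 = ((75 + P)*(x + (-5 - 7/4)))/3 = ((75 + P)*(x - 27/4))/3 = ((75 + P)*(-27/4 + x))/3 = (75 + P)*(-27/4 + x)/3)
√(-13266 + (13299 - k(-36, X))) = √(-13266 + (13299 - (-675/4 + 25*(-36) - 9/4*(-36) + (⅓)*(-36)*(-36)))) = √(-13266 + (13299 - (-675/4 - 900 + 81 + 432))) = √(-13266 + (13299 - 1*(-2223/4))) = √(-13266 + (13299 + 2223/4)) = √(-13266 + 55419/4) = √(2355/4) = √2355/2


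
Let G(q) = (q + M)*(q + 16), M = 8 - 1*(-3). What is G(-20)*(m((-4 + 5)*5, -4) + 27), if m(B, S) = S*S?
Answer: 1548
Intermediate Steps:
M = 11 (M = 8 + 3 = 11)
m(B, S) = S**2
G(q) = (11 + q)*(16 + q) (G(q) = (q + 11)*(q + 16) = (11 + q)*(16 + q))
G(-20)*(m((-4 + 5)*5, -4) + 27) = (176 + (-20)**2 + 27*(-20))*((-4)**2 + 27) = (176 + 400 - 540)*(16 + 27) = 36*43 = 1548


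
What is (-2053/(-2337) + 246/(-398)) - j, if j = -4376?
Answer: 2035236784/465063 ≈ 4376.3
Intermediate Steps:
(-2053/(-2337) + 246/(-398)) - j = (-2053/(-2337) + 246/(-398)) - 1*(-4376) = (-2053*(-1/2337) + 246*(-1/398)) + 4376 = (2053/2337 - 123/199) + 4376 = 121096/465063 + 4376 = 2035236784/465063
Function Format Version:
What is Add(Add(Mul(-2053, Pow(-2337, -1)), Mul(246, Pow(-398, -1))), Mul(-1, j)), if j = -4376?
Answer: Rational(2035236784, 465063) ≈ 4376.3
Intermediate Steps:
Add(Add(Mul(-2053, Pow(-2337, -1)), Mul(246, Pow(-398, -1))), Mul(-1, j)) = Add(Add(Mul(-2053, Pow(-2337, -1)), Mul(246, Pow(-398, -1))), Mul(-1, -4376)) = Add(Add(Mul(-2053, Rational(-1, 2337)), Mul(246, Rational(-1, 398))), 4376) = Add(Add(Rational(2053, 2337), Rational(-123, 199)), 4376) = Add(Rational(121096, 465063), 4376) = Rational(2035236784, 465063)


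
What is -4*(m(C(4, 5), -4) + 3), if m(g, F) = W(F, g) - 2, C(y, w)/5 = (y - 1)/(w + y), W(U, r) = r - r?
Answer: -4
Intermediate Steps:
W(U, r) = 0
C(y, w) = 5*(-1 + y)/(w + y) (C(y, w) = 5*((y - 1)/(w + y)) = 5*((-1 + y)/(w + y)) = 5*(-1 + y)/(w + y))
m(g, F) = -2 (m(g, F) = 0 - 2 = -2)
-4*(m(C(4, 5), -4) + 3) = -4*(-2 + 3) = -4*1 = -4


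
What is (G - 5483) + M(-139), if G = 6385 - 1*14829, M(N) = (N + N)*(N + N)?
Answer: 63357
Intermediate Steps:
M(N) = 4*N² (M(N) = (2*N)*(2*N) = 4*N²)
G = -8444 (G = 6385 - 14829 = -8444)
(G - 5483) + M(-139) = (-8444 - 5483) + 4*(-139)² = -13927 + 4*19321 = -13927 + 77284 = 63357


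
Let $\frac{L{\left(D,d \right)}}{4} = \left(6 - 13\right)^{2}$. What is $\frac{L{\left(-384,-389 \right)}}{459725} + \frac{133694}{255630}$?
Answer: $\frac{878751109}{1678850025} \approx 0.52342$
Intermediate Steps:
$L{\left(D,d \right)} = 196$ ($L{\left(D,d \right)} = 4 \left(6 - 13\right)^{2} = 4 \left(-7\right)^{2} = 4 \cdot 49 = 196$)
$\frac{L{\left(-384,-389 \right)}}{459725} + \frac{133694}{255630} = \frac{196}{459725} + \frac{133694}{255630} = 196 \cdot \frac{1}{459725} + 133694 \cdot \frac{1}{255630} = \frac{28}{65675} + \frac{66847}{127815} = \frac{878751109}{1678850025}$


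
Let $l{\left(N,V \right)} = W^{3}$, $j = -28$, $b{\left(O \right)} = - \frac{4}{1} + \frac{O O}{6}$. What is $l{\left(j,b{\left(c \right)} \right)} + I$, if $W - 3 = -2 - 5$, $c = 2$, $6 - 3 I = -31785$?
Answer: $10533$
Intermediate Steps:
$I = 10597$ ($I = 2 - -10595 = 2 + 10595 = 10597$)
$b{\left(O \right)} = -4 + \frac{O^{2}}{6}$ ($b{\left(O \right)} = \left(-4\right) 1 + O^{2} \cdot \frac{1}{6} = -4 + \frac{O^{2}}{6}$)
$W = -4$ ($W = 3 - 7 = -4$)
$l{\left(N,V \right)} = -64$ ($l{\left(N,V \right)} = \left(-4\right)^{3} = -64$)
$l{\left(j,b{\left(c \right)} \right)} + I = -64 + 10597 = 10533$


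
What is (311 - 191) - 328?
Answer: -208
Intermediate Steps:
(311 - 191) - 328 = 120 - 328 = -208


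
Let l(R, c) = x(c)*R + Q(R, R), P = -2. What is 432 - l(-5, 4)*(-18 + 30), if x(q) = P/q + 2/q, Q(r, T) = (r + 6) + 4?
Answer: 372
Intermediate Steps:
Q(r, T) = 10 + r (Q(r, T) = (6 + r) + 4 = 10 + r)
x(q) = 0 (x(q) = -2/q + 2/q = 0)
l(R, c) = 10 + R (l(R, c) = 0*R + (10 + R) = 0 + (10 + R) = 10 + R)
432 - l(-5, 4)*(-18 + 30) = 432 - (10 - 5)*(-18 + 30) = 432 - 5*12 = 432 - 1*60 = 432 - 60 = 372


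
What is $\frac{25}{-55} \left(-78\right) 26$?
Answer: $\frac{10140}{11} \approx 921.82$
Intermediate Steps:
$\frac{25}{-55} \left(-78\right) 26 = 25 \left(- \frac{1}{55}\right) \left(-78\right) 26 = \left(- \frac{5}{11}\right) \left(-78\right) 26 = \frac{390}{11} \cdot 26 = \frac{10140}{11}$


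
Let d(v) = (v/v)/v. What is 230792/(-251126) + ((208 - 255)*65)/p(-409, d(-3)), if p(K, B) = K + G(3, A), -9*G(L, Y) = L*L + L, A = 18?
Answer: 1008732419/154568053 ≈ 6.5261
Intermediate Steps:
d(v) = 1/v
G(L, Y) = -L/9 - L²/9 (G(L, Y) = -(L*L + L)/9 = -(L² + L)/9 = -(L + L²)/9 = -L/9 - L²/9)
p(K, B) = -4/3 + K (p(K, B) = K - ⅑*3*(1 + 3) = K - ⅑*3*4 = K - 4/3 = -4/3 + K)
230792/(-251126) + ((208 - 255)*65)/p(-409, d(-3)) = 230792/(-251126) + ((208 - 255)*65)/(-4/3 - 409) = 230792*(-1/251126) + (-47*65)/(-1231/3) = -115396/125563 - 3055*(-3/1231) = -115396/125563 + 9165/1231 = 1008732419/154568053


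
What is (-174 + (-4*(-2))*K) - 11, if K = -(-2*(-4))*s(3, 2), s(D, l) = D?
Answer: -377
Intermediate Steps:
K = -24 (K = -(-2*(-4))*3 = -8*3 = -1*24 = -24)
(-174 + (-4*(-2))*K) - 11 = (-174 - 4*(-2)*(-24)) - 11 = (-174 + 8*(-24)) - 11 = (-174 - 192) - 11 = -366 - 11 = -377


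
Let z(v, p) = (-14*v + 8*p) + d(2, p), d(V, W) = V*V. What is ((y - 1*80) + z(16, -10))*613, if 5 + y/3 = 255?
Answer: 226810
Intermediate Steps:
d(V, W) = V²
y = 750 (y = -15 + 3*255 = -15 + 765 = 750)
z(v, p) = 4 - 14*v + 8*p (z(v, p) = (-14*v + 8*p) + 2² = (-14*v + 8*p) + 4 = 4 - 14*v + 8*p)
((y - 1*80) + z(16, -10))*613 = ((750 - 1*80) + (4 - 14*16 + 8*(-10)))*613 = ((750 - 80) + (4 - 224 - 80))*613 = (670 - 300)*613 = 370*613 = 226810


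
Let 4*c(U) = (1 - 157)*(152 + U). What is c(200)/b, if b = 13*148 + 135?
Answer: -13728/2059 ≈ -6.6673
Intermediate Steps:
c(U) = -5928 - 39*U (c(U) = ((1 - 157)*(152 + U))/4 = (-156*(152 + U))/4 = (-23712 - 156*U)/4 = -5928 - 39*U)
b = 2059 (b = 1924 + 135 = 2059)
c(200)/b = (-5928 - 39*200)/2059 = (-5928 - 7800)*(1/2059) = -13728*1/2059 = -13728/2059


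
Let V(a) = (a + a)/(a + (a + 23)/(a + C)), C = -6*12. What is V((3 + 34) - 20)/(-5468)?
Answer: -187/489386 ≈ -0.00038211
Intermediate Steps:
C = -72
V(a) = 2*a/(a + (23 + a)/(-72 + a)) (V(a) = (a + a)/(a + (a + 23)/(a - 72)) = (2*a)/(a + (23 + a)/(-72 + a)) = 2*a/(a + (23 + a)/(-72 + a)))
V((3 + 34) - 20)/(-5468) = (2*((3 + 34) - 20)*(-72 + ((3 + 34) - 20))/(23 + ((3 + 34) - 20)**2 - 71*((3 + 34) - 20)))/(-5468) = (2*(37 - 20)*(-72 + (37 - 20))/(23 + (37 - 20)**2 - 71*(37 - 20)))*(-1/5468) = (2*17*(-72 + 17)/(23 + 17**2 - 71*17))*(-1/5468) = (2*17*(-55)/(23 + 289 - 1207))*(-1/5468) = (2*17*(-55)/(-895))*(-1/5468) = (2*17*(-1/895)*(-55))*(-1/5468) = (374/179)*(-1/5468) = -187/489386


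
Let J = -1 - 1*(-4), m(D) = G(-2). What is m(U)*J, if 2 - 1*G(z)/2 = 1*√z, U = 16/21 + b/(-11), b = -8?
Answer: 12 - 6*I*√2 ≈ 12.0 - 8.4853*I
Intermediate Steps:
U = 344/231 (U = 16/21 - 8/(-11) = 16*(1/21) - 8*(-1/11) = 16/21 + 8/11 = 344/231 ≈ 1.4892)
G(z) = 4 - 2*√z
m(D) = 4 - 2*I*√2
J = 3 (J = -1 + 4 = 3)
m(U)*J = (4 - 2*I*√2)*3 = 12 - 6*I*√2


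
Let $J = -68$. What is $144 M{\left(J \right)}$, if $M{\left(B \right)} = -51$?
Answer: $-7344$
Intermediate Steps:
$144 M{\left(J \right)} = 144 \left(-51\right) = -7344$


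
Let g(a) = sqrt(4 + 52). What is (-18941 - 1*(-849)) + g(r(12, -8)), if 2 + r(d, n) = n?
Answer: -18092 + 2*sqrt(14) ≈ -18085.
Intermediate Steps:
r(d, n) = -2 + n
g(a) = 2*sqrt(14) (g(a) = sqrt(56) = 2*sqrt(14))
(-18941 - 1*(-849)) + g(r(12, -8)) = (-18941 - 1*(-849)) + 2*sqrt(14) = (-18941 + 849) + 2*sqrt(14) = -18092 + 2*sqrt(14)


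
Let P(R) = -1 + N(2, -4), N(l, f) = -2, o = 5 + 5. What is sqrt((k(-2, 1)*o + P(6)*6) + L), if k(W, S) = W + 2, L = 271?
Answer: sqrt(253) ≈ 15.906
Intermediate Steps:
o = 10
k(W, S) = 2 + W
P(R) = -3 (P(R) = -1 - 2 = -3)
sqrt((k(-2, 1)*o + P(6)*6) + L) = sqrt(((2 - 2)*10 - 3*6) + 271) = sqrt((0*10 - 18) + 271) = sqrt((0 - 18) + 271) = sqrt(-18 + 271) = sqrt(253)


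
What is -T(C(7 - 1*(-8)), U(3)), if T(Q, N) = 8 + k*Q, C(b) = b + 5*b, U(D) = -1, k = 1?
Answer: -98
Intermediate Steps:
C(b) = 6*b
T(Q, N) = 8 + Q (T(Q, N) = 8 + 1*Q = 8 + Q)
-T(C(7 - 1*(-8)), U(3)) = -(8 + 6*(7 - 1*(-8))) = -(8 + 6*(7 + 8)) = -(8 + 6*15) = -(8 + 90) = -1*98 = -98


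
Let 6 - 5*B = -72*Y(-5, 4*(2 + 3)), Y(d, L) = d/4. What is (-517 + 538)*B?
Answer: -1764/5 ≈ -352.80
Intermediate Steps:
Y(d, L) = d/4 (Y(d, L) = d*(1/4) = d/4)
B = -84/5 (B = 6/5 - (-72)*(1/4)*(-5)/5 = 6/5 - (-72)*(-5)/(5*4) = 6/5 - 1/5*90 = 6/5 - 18 = -84/5 ≈ -16.800)
(-517 + 538)*B = (-517 + 538)*(-84/5) = 21*(-84/5) = -1764/5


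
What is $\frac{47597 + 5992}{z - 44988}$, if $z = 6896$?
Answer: $- \frac{53589}{38092} \approx -1.4068$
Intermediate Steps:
$\frac{47597 + 5992}{z - 44988} = \frac{47597 + 5992}{6896 - 44988} = \frac{53589}{-38092} = 53589 \left(- \frac{1}{38092}\right) = - \frac{53589}{38092}$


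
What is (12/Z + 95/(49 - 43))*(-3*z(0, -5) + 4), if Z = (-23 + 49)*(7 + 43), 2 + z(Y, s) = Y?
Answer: 30893/195 ≈ 158.43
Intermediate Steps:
z(Y, s) = -2 + Y
Z = 1300 (Z = 26*50 = 1300)
(12/Z + 95/(49 - 43))*(-3*z(0, -5) + 4) = (12/1300 + 95/(49 - 43))*(-3*(-2 + 0) + 4) = (12*(1/1300) + 95/6)*(-3*(-2) + 4) = (3/325 + 95*(⅙))*(6 + 4) = (3/325 + 95/6)*10 = (30893/1950)*10 = 30893/195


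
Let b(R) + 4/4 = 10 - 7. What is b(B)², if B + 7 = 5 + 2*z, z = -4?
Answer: 4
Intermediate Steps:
B = -10 (B = -7 + (5 + 2*(-4)) = -7 + (5 - 8) = -7 - 3 = -10)
b(R) = 2 (b(R) = -1 + (10 - 7) = -1 + 3 = 2)
b(B)² = 2² = 4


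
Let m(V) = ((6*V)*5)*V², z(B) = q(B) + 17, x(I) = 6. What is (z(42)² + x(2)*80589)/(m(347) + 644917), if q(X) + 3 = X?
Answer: 486670/1254102607 ≈ 0.00038806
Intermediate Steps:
q(X) = -3 + X
z(B) = 14 + B (z(B) = (-3 + B) + 17 = 14 + B)
m(V) = 30*V³ (m(V) = (30*V)*V² = 30*V³)
(z(42)² + x(2)*80589)/(m(347) + 644917) = ((14 + 42)² + 6*80589)/(30*347³ + 644917) = (56² + 483534)/(30*41781923 + 644917) = (3136 + 483534)/(1253457690 + 644917) = 486670/1254102607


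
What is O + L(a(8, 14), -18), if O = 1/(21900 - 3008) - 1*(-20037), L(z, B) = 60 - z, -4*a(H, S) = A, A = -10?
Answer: 379625295/18892 ≈ 20095.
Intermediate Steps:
a(H, S) = 5/2 (a(H, S) = -¼*(-10) = 5/2)
O = 378539005/18892 (O = 1/18892 + 20037 = 378539005/18892 ≈ 20037.)
O + L(a(8, 14), -18) = 378539005/18892 + (60 - 1*5/2) = 378539005/18892 + (60 - 5/2) = 378539005/18892 + 115/2 = 379625295/18892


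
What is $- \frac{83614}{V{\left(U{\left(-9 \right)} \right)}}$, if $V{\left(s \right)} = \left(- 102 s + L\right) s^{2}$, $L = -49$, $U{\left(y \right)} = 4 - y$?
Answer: $\frac{83614}{232375} \approx 0.35982$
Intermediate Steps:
$V{\left(s \right)} = s^{2} \left(-49 - 102 s\right)$ ($V{\left(s \right)} = \left(- 102 s - 49\right) s^{2} = \left(-49 - 102 s\right) s^{2} = s^{2} \left(-49 - 102 s\right)$)
$- \frac{83614}{V{\left(U{\left(-9 \right)} \right)}} = - \frac{83614}{\left(4 - -9\right)^{2} \left(-49 - 102 \left(4 - -9\right)\right)} = - \frac{83614}{\left(4 + 9\right)^{2} \left(-49 - 102 \left(4 + 9\right)\right)} = - \frac{83614}{13^{2} \left(-49 - 1326\right)} = - \frac{83614}{169 \left(-49 - 1326\right)} = - \frac{83614}{169 \left(-1375\right)} = - \frac{83614}{-232375} = \left(-83614\right) \left(- \frac{1}{232375}\right) = \frac{83614}{232375}$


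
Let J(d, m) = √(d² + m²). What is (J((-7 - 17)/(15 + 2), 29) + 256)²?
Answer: 19183529/289 + 2560*√9745/17 ≈ 81245.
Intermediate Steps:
(J((-7 - 17)/(15 + 2), 29) + 256)² = (√(((-7 - 17)/(15 + 2))² + 29²) + 256)² = (√((-24/17)² + 841) + 256)² = (√(576/289 + 841) + 256)² = (√(243625/289) + 256)² = (5*√9745/17 + 256)² = (256 + 5*√9745/17)²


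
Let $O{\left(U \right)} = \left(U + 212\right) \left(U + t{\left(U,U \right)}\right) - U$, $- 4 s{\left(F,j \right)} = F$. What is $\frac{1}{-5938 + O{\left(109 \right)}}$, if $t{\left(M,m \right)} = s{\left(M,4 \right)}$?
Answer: $\frac{4}{80779} \approx 4.9518 \cdot 10^{-5}$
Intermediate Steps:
$s{\left(F,j \right)} = - \frac{F}{4}$
$t{\left(M,m \right)} = - \frac{M}{4}$
$O{\left(U \right)} = - U + \frac{3 U \left(212 + U\right)}{4}$ ($O{\left(U \right)} = \left(U + 212\right) \left(U - \frac{U}{4}\right) - U = \left(212 + U\right) \frac{3 U}{4} - U = \frac{3 U \left(212 + U\right)}{4} - U = - U + \frac{3 U \left(212 + U\right)}{4}$)
$\frac{1}{-5938 + O{\left(109 \right)}} = \frac{1}{-5938 + \frac{1}{4} \cdot 109 \left(632 + 3 \cdot 109\right)} = \frac{1}{-5938 + \frac{1}{4} \cdot 109 \left(632 + 327\right)} = \frac{1}{-5938 + \frac{1}{4} \cdot 109 \cdot 959} = \frac{1}{-5938 + \frac{104531}{4}} = \frac{1}{\frac{80779}{4}} = \frac{4}{80779}$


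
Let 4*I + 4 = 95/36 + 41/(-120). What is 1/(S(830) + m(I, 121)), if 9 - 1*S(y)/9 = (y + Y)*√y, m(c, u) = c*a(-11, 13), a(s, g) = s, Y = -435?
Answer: -177671520/21751137947835311 - 7371648000*√830/21751137947835311 ≈ -9.7720e-6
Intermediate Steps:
I = -613/1440 (I = -1 + (95/36 + 41/(-120))/4 = -1 + (95*(1/36) + 41*(-1/120))/4 = -1 + (95/36 - 41/120)/4 = -1 + (¼)*(827/360) = -1 + 827/1440 = -613/1440 ≈ -0.42569)
m(c, u) = -11*c (m(c, u) = c*(-11) = -11*c)
S(y) = 81 - 9*√y*(-435 + y) (S(y) = 81 - 9*(y - 435)*√y = 81 - 9*(-435 + y)*√y = 81 - 9*√y*(-435 + y))
1/(S(830) + m(I, 121)) = 1/((81 - 7470*√830 + 3915*√830) - 11*(-613/1440)) = 1/((81 - 7470*√830 + 3915*√830) + 6743/1440) = 1/((81 - 3555*√830) + 6743/1440) = 1/(123383/1440 - 3555*√830)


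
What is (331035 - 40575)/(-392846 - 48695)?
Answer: -290460/441541 ≈ -0.65783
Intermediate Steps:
(331035 - 40575)/(-392846 - 48695) = 290460/(-441541) = 290460*(-1/441541) = -290460/441541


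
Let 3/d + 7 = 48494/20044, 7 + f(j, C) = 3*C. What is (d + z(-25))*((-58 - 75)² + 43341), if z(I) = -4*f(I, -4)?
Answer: 211094591980/45907 ≈ 4.5983e+6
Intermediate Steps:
f(j, C) = -7 + 3*C
d = -30066/45907 (d = 3/(-7 + 48494/20044) = 3/(-7 + 48494*(1/20044)) = 3/(-7 + 24247/10022) = 3/(-45907/10022) = 3*(-10022/45907) = -30066/45907 ≈ -0.65493)
z(I) = 76 (z(I) = -4*(-7 + 3*(-4)) = -4*(-7 - 12) = -4*(-19) = 76)
(d + z(-25))*((-58 - 75)² + 43341) = (-30066/45907 + 76)*((-58 - 75)² + 43341) = 3458866*((-133)² + 43341)/45907 = 3458866*(17689 + 43341)/45907 = (3458866/45907)*61030 = 211094591980/45907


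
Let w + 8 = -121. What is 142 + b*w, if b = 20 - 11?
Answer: -1019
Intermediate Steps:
b = 9
w = -129 (w = -8 - 121 = -129)
142 + b*w = 142 + 9*(-129) = 142 - 1161 = -1019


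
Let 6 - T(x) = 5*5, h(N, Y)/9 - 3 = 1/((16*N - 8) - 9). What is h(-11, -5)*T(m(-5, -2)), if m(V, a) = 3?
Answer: -98838/193 ≈ -512.11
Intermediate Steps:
h(N, Y) = 27 + 9/(-17 + 16*N) (h(N, Y) = 27 + 9/((16*N - 8) - 9) = 27 + 9/((-8 + 16*N) - 9) = 27 + 9/(-17 + 16*N))
T(x) = -19 (T(x) = 6 - 5*5 = 6 - 1*25 = 6 - 25 = -19)
h(-11, -5)*T(m(-5, -2)) = (18*(-25 + 24*(-11))/(-17 + 16*(-11)))*(-19) = (18*(-25 - 264)/(-17 - 176))*(-19) = (18*(-289)/(-193))*(-19) = (18*(-1/193)*(-289))*(-19) = (5202/193)*(-19) = -98838/193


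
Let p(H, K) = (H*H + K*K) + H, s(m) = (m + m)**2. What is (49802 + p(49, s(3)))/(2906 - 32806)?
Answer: -13387/7475 ≈ -1.7909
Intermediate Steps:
s(m) = 4*m**2 (s(m) = (2*m)**2 = 4*m**2)
p(H, K) = H + H**2 + K**2 (p(H, K) = (H**2 + K**2) + H = H + H**2 + K**2)
(49802 + p(49, s(3)))/(2906 - 32806) = (49802 + (49 + 49**2 + (4*3**2)**2))/(2906 - 32806) = (49802 + (49 + 2401 + (4*9)**2))/(-29900) = (49802 + (49 + 2401 + 36**2))*(-1/29900) = (49802 + (49 + 2401 + 1296))*(-1/29900) = (49802 + 3746)*(-1/29900) = 53548*(-1/29900) = -13387/7475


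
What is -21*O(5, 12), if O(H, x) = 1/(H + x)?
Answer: -21/17 ≈ -1.2353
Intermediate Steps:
-21*O(5, 12) = -21/(5 + 12) = -21/17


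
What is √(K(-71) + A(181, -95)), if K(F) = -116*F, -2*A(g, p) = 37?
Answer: √32870/2 ≈ 90.650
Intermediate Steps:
A(g, p) = -37/2 (A(g, p) = -½*37 = -37/2)
√(K(-71) + A(181, -95)) = √(-116*(-71) - 37/2) = √(8236 - 37/2) = √(16435/2) = √32870/2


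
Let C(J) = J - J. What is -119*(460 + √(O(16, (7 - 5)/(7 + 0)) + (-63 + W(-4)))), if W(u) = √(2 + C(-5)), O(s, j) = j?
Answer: -54740 - 17*I*√(3073 - 49*√2) ≈ -54740.0 - 931.7*I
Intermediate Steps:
C(J) = 0
W(u) = √2 (W(u) = √(2 + 0) = √2)
-119*(460 + √(O(16, (7 - 5)/(7 + 0)) + (-63 + W(-4)))) = -119*(460 + √((7 - 5)/(7 + 0) + (-63 + √2))) = -119*(460 + √(2/7 + (-63 + √2))) = -119*(460 + √(-439/7 + √2)) = -54740 - 119*√(-439/7 + √2)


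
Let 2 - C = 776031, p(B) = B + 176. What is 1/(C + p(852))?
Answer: -1/775001 ≈ -1.2903e-6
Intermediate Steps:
p(B) = 176 + B
C = -776029 (C = 2 - 1*776031 = 2 - 776031 = -776029)
1/(C + p(852)) = 1/(-776029 + (176 + 852)) = 1/(-776029 + 1028) = 1/(-775001) = -1/775001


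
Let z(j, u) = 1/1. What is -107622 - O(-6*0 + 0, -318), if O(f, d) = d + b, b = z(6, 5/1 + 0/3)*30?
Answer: -107334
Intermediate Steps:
z(j, u) = 1
b = 30 (b = 1*30 = 30)
O(f, d) = 30 + d (O(f, d) = d + 30 = 30 + d)
-107622 - O(-6*0 + 0, -318) = -107622 - (30 - 318) = -107622 - 1*(-288) = -107622 + 288 = -107334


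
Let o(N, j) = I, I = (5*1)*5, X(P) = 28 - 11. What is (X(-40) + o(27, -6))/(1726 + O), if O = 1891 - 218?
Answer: 14/1133 ≈ 0.012357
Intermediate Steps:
X(P) = 17
I = 25 (I = 5*5 = 25)
o(N, j) = 25
O = 1673
(X(-40) + o(27, -6))/(1726 + O) = (17 + 25)/(1726 + 1673) = 42/3399 = 42*(1/3399) = 14/1133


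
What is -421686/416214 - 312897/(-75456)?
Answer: 95919467/30609984 ≈ 3.1336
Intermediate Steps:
-421686/416214 - 312897/(-75456) = -421686*1/416214 - 312897*(-1/75456) = -1233/1217 + 104299/25152 = 95919467/30609984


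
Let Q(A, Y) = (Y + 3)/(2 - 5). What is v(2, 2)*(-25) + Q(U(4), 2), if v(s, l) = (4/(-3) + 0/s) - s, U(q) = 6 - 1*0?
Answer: 245/3 ≈ 81.667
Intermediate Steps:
U(q) = 6 (U(q) = 6 + 0 = 6)
v(s, l) = -4/3 - s (v(s, l) = (4*(-⅓) + 0) - s = (-4/3 + 0) - s = -4/3 - s)
Q(A, Y) = -1 - Y/3 (Q(A, Y) = (3 + Y)/(-3) = (3 + Y)*(-⅓) = -1 - Y/3)
v(2, 2)*(-25) + Q(U(4), 2) = (-4/3 - 1*2)*(-25) + (-1 - ⅓*2) = (-4/3 - 2)*(-25) + (-1 - ⅔) = -10/3*(-25) - 5/3 = 250/3 - 5/3 = 245/3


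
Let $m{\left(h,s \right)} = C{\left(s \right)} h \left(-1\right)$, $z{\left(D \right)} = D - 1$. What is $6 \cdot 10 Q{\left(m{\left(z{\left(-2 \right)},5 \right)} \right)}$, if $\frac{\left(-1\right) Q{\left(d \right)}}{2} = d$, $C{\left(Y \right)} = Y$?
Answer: $-1800$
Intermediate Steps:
$z{\left(D \right)} = -1 + D$
$m{\left(h,s \right)} = - h s$ ($m{\left(h,s \right)} = s h \left(-1\right) = h s \left(-1\right) = - h s$)
$Q{\left(d \right)} = - 2 d$
$6 \cdot 10 Q{\left(m{\left(z{\left(-2 \right)},5 \right)} \right)} = 6 \cdot 10 \left(- 2 \left(\left(-1\right) \left(-1 - 2\right) 5\right)\right) = 60 \left(- 2 \left(\left(-1\right) \left(-3\right) 5\right)\right) = 60 \left(\left(-2\right) 15\right) = 60 \left(-30\right) = -1800$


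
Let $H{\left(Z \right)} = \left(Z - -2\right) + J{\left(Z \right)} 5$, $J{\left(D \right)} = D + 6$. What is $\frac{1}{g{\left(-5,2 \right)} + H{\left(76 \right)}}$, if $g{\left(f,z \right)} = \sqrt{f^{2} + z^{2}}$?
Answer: $\frac{488}{238115} - \frac{\sqrt{29}}{238115} \approx 0.0020268$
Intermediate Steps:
$J{\left(D \right)} = 6 + D$
$H{\left(Z \right)} = 32 + 6 Z$ ($H{\left(Z \right)} = \left(Z - -2\right) + \left(6 + Z\right) 5 = \left(Z + 2\right) + \left(30 + 5 Z\right) = \left(2 + Z\right) + \left(30 + 5 Z\right) = 32 + 6 Z$)
$\frac{1}{g{\left(-5,2 \right)} + H{\left(76 \right)}} = \frac{1}{\sqrt{\left(-5\right)^{2} + 2^{2}} + \left(32 + 6 \cdot 76\right)} = \frac{1}{\sqrt{25 + 4} + \left(32 + 456\right)} = \frac{1}{\sqrt{29} + 488} = \frac{1}{488 + \sqrt{29}}$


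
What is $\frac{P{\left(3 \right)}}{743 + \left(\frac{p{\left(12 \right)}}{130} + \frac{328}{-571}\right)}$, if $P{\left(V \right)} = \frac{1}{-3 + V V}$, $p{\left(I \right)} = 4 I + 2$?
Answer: $\frac{7423}{33083280} \approx 0.00022437$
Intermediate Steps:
$p{\left(I \right)} = 2 + 4 I$
$P{\left(V \right)} = \frac{1}{-3 + V^{2}}$
$\frac{P{\left(3 \right)}}{743 + \left(\frac{p{\left(12 \right)}}{130} + \frac{328}{-571}\right)} = \frac{1}{\left(743 + \left(\frac{2 + 4 \cdot 12}{130} + \frac{328}{-571}\right)\right) \left(-3 + 3^{2}\right)} = \frac{1}{\left(743 + \left(\left(2 + 48\right) \frac{1}{130} + 328 \left(- \frac{1}{571}\right)\right)\right) \left(-3 + 9\right)} = \frac{1}{\left(743 + \left(50 \cdot \frac{1}{130} - \frac{328}{571}\right)\right) 6} = \frac{1}{743 + \left(\frac{5}{13} - \frac{328}{571}\right)} \frac{1}{6} = \frac{1}{743 - \frac{1409}{7423}} \cdot \frac{1}{6} = \frac{1}{\frac{5513880}{7423}} \cdot \frac{1}{6} = \frac{7423}{5513880} \cdot \frac{1}{6} = \frac{7423}{33083280}$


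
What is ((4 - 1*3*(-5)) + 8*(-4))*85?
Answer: -1105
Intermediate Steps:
((4 - 1*3*(-5)) + 8*(-4))*85 = ((4 - 3*(-5)) - 32)*85 = ((4 + 15) - 32)*85 = (19 - 32)*85 = -13*85 = -1105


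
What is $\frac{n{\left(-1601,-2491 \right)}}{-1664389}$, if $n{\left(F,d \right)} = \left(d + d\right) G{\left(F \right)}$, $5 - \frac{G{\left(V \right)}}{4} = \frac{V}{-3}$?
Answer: $- \frac{31605808}{4993167} \approx -6.3298$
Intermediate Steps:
$G{\left(V \right)} = 20 + \frac{4 V}{3}$ ($G{\left(V \right)} = 20 - 4 \frac{V}{-3} = 20 - 4 V \left(- \frac{1}{3}\right) = 20 - 4 \left(- \frac{V}{3}\right) = 20 + \frac{4 V}{3}$)
$n{\left(F,d \right)} = 2 d \left(20 + \frac{4 F}{3}\right)$ ($n{\left(F,d \right)} = \left(d + d\right) \left(20 + \frac{4 F}{3}\right) = 2 d \left(20 + \frac{4 F}{3}\right)$)
$\frac{n{\left(-1601,-2491 \right)}}{-1664389} = \frac{\frac{8}{3} \left(-2491\right) \left(15 - 1601\right)}{-1664389} = \frac{8}{3} \left(-2491\right) \left(-1586\right) \left(- \frac{1}{1664389}\right) = \frac{31605808}{3} \left(- \frac{1}{1664389}\right) = - \frac{31605808}{4993167}$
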